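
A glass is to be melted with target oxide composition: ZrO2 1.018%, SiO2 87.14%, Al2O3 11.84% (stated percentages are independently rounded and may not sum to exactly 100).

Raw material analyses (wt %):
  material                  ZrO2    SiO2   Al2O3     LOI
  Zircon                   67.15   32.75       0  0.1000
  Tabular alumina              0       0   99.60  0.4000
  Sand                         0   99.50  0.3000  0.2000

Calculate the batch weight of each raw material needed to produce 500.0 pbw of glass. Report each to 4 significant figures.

Batch per 500.0 pbw glass:
  Zircon: 7.580 pbw
  Tabular alumina: 58.13 pbw
  Sand: 435.4 pbw
Total batch = 501.1 pbw; LOI loss = 1.111 pbw; yield = 99.78%

All arithmetic carries full float precision all the way through. In-progress results are shown, with 4-significant-digit rounding, in the printout — a single rounding produces every reported figure. The derived quantities are recomputed in exact precision (glass mass, yield, ignition loss, the totals, the three compositions) from the weighed amounts at 500.0 pbw of glass, as quoted within the problem or the answer.
Per-oxide target masses for 500.0 pbw glass:
  ZrO2: 1.018% × 500.0 = 5.090 pbw
  SiO2: 87.14% × 500.0 = 435.7 pbw
  Al2O3: 11.84% × 500.0 = 59.20 pbw
Checking each oxide sum using the reported weights, versus the basis set out (oxide sums agree with the targets modulo rounding of the values):
  ZrO2: 7.580·0.6715 = 5.090 pbw (target 5.090 pbw)
  SiO2: 7.580·0.3275 + 435.4·0.9950 = 435.7 pbw (target 435.7 pbw)
  Al2O3: 58.13·0.9960 + 435.4·0.003000 = 59.20 pbw (target 59.20 pbw)
The glass-mass cross-check: Σ batch − LOI loss = 500.0 pbw (the Σ of target masses is 500.0 pbw; stated basis 500.0 pbw — rounding explains the deltas).
Batch total: Σ batch = 501.1 pbw; ignition loss, Σ(batch × LOI) = 1.111 pbw; yield, glass over the total, = 99.78%.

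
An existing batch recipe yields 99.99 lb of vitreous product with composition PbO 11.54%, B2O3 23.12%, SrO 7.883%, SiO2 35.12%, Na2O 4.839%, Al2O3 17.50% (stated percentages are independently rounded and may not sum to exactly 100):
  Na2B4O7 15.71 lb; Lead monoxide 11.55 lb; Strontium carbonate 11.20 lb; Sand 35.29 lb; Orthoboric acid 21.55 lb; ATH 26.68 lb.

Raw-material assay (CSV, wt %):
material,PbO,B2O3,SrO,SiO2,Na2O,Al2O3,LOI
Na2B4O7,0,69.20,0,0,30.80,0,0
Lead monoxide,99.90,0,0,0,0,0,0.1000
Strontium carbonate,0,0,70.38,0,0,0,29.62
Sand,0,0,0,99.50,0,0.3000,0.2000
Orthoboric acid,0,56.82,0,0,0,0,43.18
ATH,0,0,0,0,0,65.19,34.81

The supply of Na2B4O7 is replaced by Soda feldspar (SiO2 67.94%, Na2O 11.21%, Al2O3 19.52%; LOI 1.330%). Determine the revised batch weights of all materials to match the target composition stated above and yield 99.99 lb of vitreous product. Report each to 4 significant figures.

The working math keeps exact precision in all steps. Working values are displayed, rounded to four significant figures, within the worked lines; every reported figure takes just one rounding. All derived quantities (the totals, the six compositions, ignition loss, net glass mass, the yield) are recomputed at full precision from the weighed amounts per 99.99 lb of glass as given in the problem or the answer.
Target oxide masses per 99.99 lb vitreous product:
  PbO: 11.54% × 99.99 = 11.54 lb
  B2O3: 23.12% × 99.99 = 23.12 lb
  SrO: 7.883% × 99.99 = 7.882 lb
  SiO2: 35.12% × 99.99 = 35.12 lb
  Na2O: 4.839% × 99.99 = 4.839 lb
  Al2O3: 17.50% × 99.99 = 17.50 lb
Balance tally, oxide-wise, working from each reported weight, versus the basis set out (delivered sums recover each target once rounding is allowed for):
  PbO: 11.55·0.9990 = 11.54 lb (target 11.54 lb)
  B2O3: 40.69·0.5682 = 23.12 lb (target 23.12 lb)
  SrO: 11.20·0.7038 = 7.883 lb (target 7.882 lb)
  SiO2: 43.16·0.6794 + 5.821·0.9950 = 35.11 lb (target 35.12 lb)
  Na2O: 43.16·0.1121 = 4.838 lb (target 4.839 lb)
  Al2O3: 43.16·0.1952 + 5.821·0.003000 + 13.89·0.6519 = 17.50 lb (target 17.50 lb)
Glass-mass closure: the batch minus its LOI: 99.99 lb (targets for the oxides total 99.99 lb; the stated basis being 99.99 lb — a pure rounding effect).
Whole-batch sum: Σ batch = 126.3 lb; LOI loss = Σ batch·LOI = 26.32 lb; yield = glass ÷ total batch = 79.16%.

Revised batch per 99.99 lb vitreous product:
  Soda feldspar: 43.16 lb
  Lead monoxide: 11.55 lb
  Strontium carbonate: 11.20 lb
  Sand: 5.821 lb
  Orthoboric acid: 40.69 lb
  ATH: 13.89 lb
Total batch = 126.3 lb; LOI loss = 26.32 lb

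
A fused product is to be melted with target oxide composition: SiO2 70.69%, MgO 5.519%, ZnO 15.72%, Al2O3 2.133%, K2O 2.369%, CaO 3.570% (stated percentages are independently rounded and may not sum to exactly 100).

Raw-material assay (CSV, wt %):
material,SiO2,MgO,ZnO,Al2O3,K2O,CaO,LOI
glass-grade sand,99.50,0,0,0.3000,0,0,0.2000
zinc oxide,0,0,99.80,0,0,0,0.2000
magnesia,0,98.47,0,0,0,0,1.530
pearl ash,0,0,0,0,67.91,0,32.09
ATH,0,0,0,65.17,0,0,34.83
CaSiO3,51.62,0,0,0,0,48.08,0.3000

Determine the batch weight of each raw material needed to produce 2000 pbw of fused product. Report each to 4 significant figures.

All arithmetic carries exact precision end to end; the intermediate values are displayed (rounded to four significant figures) when written out; each reported result takes exactly one rounding. All derived quantities are rebuilt starting from the weights for 2000 pbw of glass at full float precision (glass mass, six oxide percentages, the yield, ignition loss, the totals) exactly as shown in the problem or the answer.
Per-oxide target masses for 2000 pbw fused product:
  SiO2: 70.69% × 2000 = 1414 pbw
  MgO: 5.519% × 2000 = 110.4 pbw
  ZnO: 15.72% × 2000 = 314.4 pbw
  Al2O3: 2.133% × 2000 = 42.66 pbw
  K2O: 2.369% × 2000 = 47.38 pbw
  CaO: 3.570% × 2000 = 71.40 pbw
Mass-balance tally per oxide from the weights as reported, at the basis given (delivered sums recover each target inside rounding margins):
  SiO2: 1344·0.9950 + 148.5·0.5162 = 1414 pbw (target 1414 pbw)
  MgO: 112.1·0.9847 = 110.4 pbw (target 110.4 pbw)
  ZnO: 315.0·0.9980 = 314.4 pbw (target 314.4 pbw)
  Al2O3: 1344·0.003000 + 59.27·0.6517 = 42.66 pbw (target 42.66 pbw)
  K2O: 69.77·0.6791 = 47.38 pbw (target 47.38 pbw)
  CaO: 148.5·0.4808 = 71.40 pbw (target 71.40 pbw)
Mass balance on the glass: Σ batch − LOI loss = 2000 pbw (oxide target masses add up to 2000 pbw; versus the stated basis of 2000 pbw — gaps are rounding artifacts).
Batch total: Σ batch = 2049 pbw; LOI removed, Σ of batch·LOI: 48.51 pbw; glass ÷ batch gives a yield of 97.63%.

Batch per 2000 pbw fused product:
  glass-grade sand: 1344 pbw
  zinc oxide: 315.0 pbw
  magnesia: 112.1 pbw
  pearl ash: 69.77 pbw
  ATH: 59.27 pbw
  CaSiO3: 148.5 pbw
Total batch = 2049 pbw; LOI loss = 48.51 pbw; yield = 97.63%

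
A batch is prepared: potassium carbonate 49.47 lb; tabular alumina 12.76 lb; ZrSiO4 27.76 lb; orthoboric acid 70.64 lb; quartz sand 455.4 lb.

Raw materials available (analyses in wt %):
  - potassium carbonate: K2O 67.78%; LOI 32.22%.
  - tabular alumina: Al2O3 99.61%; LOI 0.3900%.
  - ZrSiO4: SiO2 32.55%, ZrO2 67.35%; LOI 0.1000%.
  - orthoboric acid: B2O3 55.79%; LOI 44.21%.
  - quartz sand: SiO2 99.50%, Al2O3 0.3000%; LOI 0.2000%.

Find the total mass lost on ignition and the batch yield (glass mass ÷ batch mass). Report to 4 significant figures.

LOI loss = 48.16 lb; glass = 567.9 lb; yield = 92.18%

The whole derivation carries full precision at all times; values along the way are printed rounded to four significant figures. Every reported result carries a single rounding; the derived quantities (totals, ignition loss, yield, the five compositions, net glass mass) are computed starting from the weights for 567.9 lb of glass at full float precision, as given in the problem or the answer.
Each material's LOI contribution:
  potassium carbonate: 49.47 × 0.3222 = 15.94 lb
  tabular alumina: 12.76 × 0.003900 = 0.04976 lb
  ZrSiO4: 27.76 × 0.001000 = 0.02776 lb
  orthoboric acid: 70.64 × 0.4421 = 31.23 lb
  quartz sand: 455.4 × 0.002000 = 0.9108 lb
Total LOI = 48.16 lb
Glass = batch − LOI = 616.0 − 48.16 = 567.9 lb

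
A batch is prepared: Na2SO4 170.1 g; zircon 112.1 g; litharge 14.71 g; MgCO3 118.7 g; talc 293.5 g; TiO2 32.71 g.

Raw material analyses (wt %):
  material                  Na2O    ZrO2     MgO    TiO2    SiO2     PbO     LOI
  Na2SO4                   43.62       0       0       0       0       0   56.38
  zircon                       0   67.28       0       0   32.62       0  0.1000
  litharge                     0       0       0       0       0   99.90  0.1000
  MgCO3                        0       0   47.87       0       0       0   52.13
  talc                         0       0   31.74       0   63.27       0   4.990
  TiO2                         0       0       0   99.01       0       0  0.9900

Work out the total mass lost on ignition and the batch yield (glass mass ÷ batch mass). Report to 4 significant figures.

LOI loss = 172.9 g; glass = 568.9 g; yield = 76.70%

In-progress results are shown (rounded to 4 significant figures) across the worked steps. The whole derivation carries full precision through every step — a single rounding yields each reported figure — all derived quantities are rebuilt in exact precision (glass mass, six oxide percentages, LOI, yield, totals) using the weight values per 568.9 g of glass exactly as printed in the question or the answer.
Each material's LOI contribution:
  Na2SO4: 170.1 × 0.5638 = 95.90 g
  zircon: 112.1 × 0.001000 = 0.1121 g
  litharge: 14.71 × 0.001000 = 0.01471 g
  MgCO3: 118.7 × 0.5213 = 61.88 g
  talc: 293.5 × 0.04990 = 14.65 g
  TiO2: 32.71 × 0.009900 = 0.3238 g
Total LOI = 172.9 g
Glass = batch − LOI = 741.8 − 172.9 = 568.9 g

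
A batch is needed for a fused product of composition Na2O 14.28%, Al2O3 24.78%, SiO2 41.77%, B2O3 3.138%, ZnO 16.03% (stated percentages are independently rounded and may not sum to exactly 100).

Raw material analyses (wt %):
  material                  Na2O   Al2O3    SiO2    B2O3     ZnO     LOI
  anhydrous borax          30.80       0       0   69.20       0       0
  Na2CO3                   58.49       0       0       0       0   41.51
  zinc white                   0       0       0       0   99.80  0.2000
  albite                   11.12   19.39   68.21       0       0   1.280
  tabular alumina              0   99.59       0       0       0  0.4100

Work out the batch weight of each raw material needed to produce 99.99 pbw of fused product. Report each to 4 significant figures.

All internal work holds exact precision at each step — mid-chain values appear with 4-significant-figure rounding on the page; each reported result includes exactly one rounding; derived quantities, including totals, the yield, ignition loss, the five compositions, glass mass, are re-derived starting from the weights per 99.99 pbw of glass in full float precision as written in problem or answer.
Per-oxide target masses for 99.99 pbw fused product:
  Na2O: 14.28% × 99.99 = 14.28 pbw
  Al2O3: 24.78% × 99.99 = 24.78 pbw
  SiO2: 41.77% × 99.99 = 41.77 pbw
  B2O3: 3.138% × 99.99 = 3.138 pbw
  ZnO: 16.03% × 99.99 = 16.03 pbw
Verifying the oxide balance working from each reported weight, relative to the basis at hand (target by target, the sums agree inside rounding margins):
  Na2O: 4.534·0.3080 + 10.38·0.5849 + 61.23·0.1112 = 14.28 pbw (target 14.28 pbw)
  Al2O3: 61.23·0.1939 + 12.96·0.9959 = 24.78 pbw (target 24.78 pbw)
  SiO2: 61.23·0.6821 = 41.76 pbw (target 41.77 pbw)
  B2O3: 4.534·0.6920 = 3.138 pbw (target 3.138 pbw)
  ZnO: 16.06·0.9980 = 16.03 pbw (target 16.03 pbw)
Glass-mass sanity pass: batch total minus LOI = 99.99 pbw (targets for the oxides total 99.99 pbw; stated basis 99.99 pbw — gaps are rounding artifacts).
Batch total: Σ batch = 105.2 pbw; Σ batch·LOI gives LOI loss = 5.178 pbw; the yield ratio, glass ÷ batch: 95.08%.

Batch per 99.99 pbw fused product:
  anhydrous borax: 4.534 pbw
  Na2CO3: 10.38 pbw
  zinc white: 16.06 pbw
  albite: 61.23 pbw
  tabular alumina: 12.96 pbw
Total batch = 105.2 pbw; LOI loss = 5.178 pbw; yield = 95.08%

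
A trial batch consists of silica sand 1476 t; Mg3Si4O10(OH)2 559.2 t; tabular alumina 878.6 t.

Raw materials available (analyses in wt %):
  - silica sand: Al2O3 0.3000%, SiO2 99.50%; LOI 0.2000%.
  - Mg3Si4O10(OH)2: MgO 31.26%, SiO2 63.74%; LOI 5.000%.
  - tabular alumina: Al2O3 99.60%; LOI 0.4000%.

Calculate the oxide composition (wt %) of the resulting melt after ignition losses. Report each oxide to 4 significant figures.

In-progress results are displayed, rounded to 4 significant figures, between the steps. The whole derivation runs at full float precision in all steps. Each reported figure is rounded exactly once. All derived quantities are computed starting from the weights for 2879 t of glass at full float precision (net glass mass, the totals, yield, the three compositions, LOI), as set out in either problem or answer.
Oxide-by-oxide delivered mass:
  Al2O3: 1476·0.003000 + 878.6·0.9960 = 879.5 t
  MgO: 559.2·0.3126 = 174.8 t
  SiO2: 1476·0.9950 + 559.2·0.6374 = 1825 t
LOI: 1476·0.002000 + 559.2·0.05000 + 878.6·0.004000 = 34.43 t
batch − LOI leaves glass = 2914 − 34.43 = 2879 t (equal to the oxide-mass sum)
wt % = 100 × oxide mass / glass mass

Glass mass = 2879 t (batch 2914 − LOI 34.43).
Composition: Al2O3 30.55%, MgO 6.071%, SiO2 63.38%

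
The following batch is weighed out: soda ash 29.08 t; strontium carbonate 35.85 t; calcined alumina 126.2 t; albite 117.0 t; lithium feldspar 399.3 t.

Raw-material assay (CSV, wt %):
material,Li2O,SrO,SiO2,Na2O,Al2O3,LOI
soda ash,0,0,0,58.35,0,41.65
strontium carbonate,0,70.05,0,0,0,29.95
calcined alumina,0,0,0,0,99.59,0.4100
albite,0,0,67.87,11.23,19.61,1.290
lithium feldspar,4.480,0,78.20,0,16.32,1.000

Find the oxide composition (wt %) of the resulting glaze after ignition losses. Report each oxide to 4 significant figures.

Glass mass = 678.6 t (batch 707.4 − LOI 28.87).
Composition: Li2O 2.636%, SrO 3.701%, SiO2 57.72%, Na2O 4.437%, Al2O3 31.51%

All arithmetic keeps full float precision throughout. Working values are displayed, rounded to four significant digits, in the printout. Every reported figure is rounded once only; all derived quantities are computed in full float precision (the five compositions, the yield, the totals, glass mass, ignition loss) using the weight values for 678.6 t of glass, as quoted within either problem or answer.
Oxide-by-oxide delivered mass:
  Li2O: 399.3·0.04480 = 17.89 t
  SrO: 35.85·0.7005 = 25.11 t
  SiO2: 117.0·0.6787 + 399.3·0.7820 = 391.7 t
  Na2O: 29.08·0.5835 + 117.0·0.1123 = 30.11 t
  Al2O3: 126.2·0.9959 + 117.0·0.1961 + 399.3·0.1632 = 213.8 t
LOI: 29.08·0.4165 + 35.85·0.2995 + 126.2·0.004100 + 117.0·0.01290 + 399.3·0.01000 = 28.87 t
Glass mass = batch − LOI = 707.4 − 28.87 = 678.6 t (equal to the oxide-mass sum)
wt % = oxide mass / glass mass × 100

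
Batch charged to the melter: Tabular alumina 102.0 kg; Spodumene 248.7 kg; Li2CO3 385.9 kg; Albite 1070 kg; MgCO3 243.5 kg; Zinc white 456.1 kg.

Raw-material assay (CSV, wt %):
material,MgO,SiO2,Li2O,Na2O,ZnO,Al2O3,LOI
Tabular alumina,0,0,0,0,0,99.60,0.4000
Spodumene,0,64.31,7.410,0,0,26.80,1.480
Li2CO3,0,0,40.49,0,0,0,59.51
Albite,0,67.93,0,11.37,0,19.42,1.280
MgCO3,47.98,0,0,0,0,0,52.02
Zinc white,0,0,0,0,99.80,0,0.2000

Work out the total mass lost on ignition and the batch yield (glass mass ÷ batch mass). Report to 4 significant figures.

The working math holds full float precision end to end — the intermediate values appear, rounded to 4 significant digits, on the page; each reported number is rounded only once. Derived quantities, which include the totals, six oxide percentages, LOI, the yield, glass mass, are computed in exact precision, as quoted within the question or the answer, from the batch weights for 2131 kg of glass.
Loss on ignition, line by line:
  Tabular alumina: 102.0 × 0.004000 = 0.4080 kg
  Spodumene: 248.7 × 0.01480 = 3.681 kg
  Li2CO3: 385.9 × 0.5951 = 229.6 kg
  Albite: 1070 × 0.01280 = 13.70 kg
  MgCO3: 243.5 × 0.5202 = 126.7 kg
  Zinc white: 456.1 × 0.002000 = 0.9122 kg
Total LOI = 375.0 kg
Glass = batch − LOI = 2506 − 375.0 = 2131 kg

LOI loss = 375.0 kg; glass = 2131 kg; yield = 85.04%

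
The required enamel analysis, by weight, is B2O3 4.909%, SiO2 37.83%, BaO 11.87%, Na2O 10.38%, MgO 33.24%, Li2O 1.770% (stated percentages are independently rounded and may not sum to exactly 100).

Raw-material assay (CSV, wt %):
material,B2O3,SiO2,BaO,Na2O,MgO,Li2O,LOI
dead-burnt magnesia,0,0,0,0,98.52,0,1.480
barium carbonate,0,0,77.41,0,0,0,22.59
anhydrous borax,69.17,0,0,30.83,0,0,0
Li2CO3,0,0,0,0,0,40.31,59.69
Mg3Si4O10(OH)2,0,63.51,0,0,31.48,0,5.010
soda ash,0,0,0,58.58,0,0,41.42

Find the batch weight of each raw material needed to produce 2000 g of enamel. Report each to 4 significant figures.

Batch per 2000 g enamel:
  dead-burnt magnesia: 294.1 g
  barium carbonate: 306.7 g
  anhydrous borax: 141.9 g
  Li2CO3: 87.82 g
  Mg3Si4O10(OH)2: 1191 g
  soda ash: 279.7 g
Total batch = 2301 g; LOI loss = 301.6 g; yield = 86.89%

Intermediates are displayed rounded to 4 significant digits in the printout. The working math holds full precision at all times; exactly one rounding is applied to each reported result; all derived quantities (six oxide percentages, ignition loss, glass mass, the yield, the totals) are computed starting from the weights on 2000 g of glass in full precision exactly as printed in the problem or answer text.
Target masses of each oxide per 2000 g enamel:
  B2O3: 4.909% × 2000 = 98.18 g
  SiO2: 37.83% × 2000 = 756.6 g
  BaO: 11.87% × 2000 = 237.4 g
  Na2O: 10.38% × 2000 = 207.6 g
  MgO: 33.24% × 2000 = 664.8 g
  Li2O: 1.770% × 2000 = 35.40 g
Sums-versus-targets review with the batch weights as given, at the basis given (every target is met by its sum up to rounding of the answer):
  B2O3: 141.9·0.6917 = 98.15 g (target 98.18 g)
  SiO2: 1191·0.6351 = 756.4 g (target 756.6 g)
  BaO: 306.7·0.7741 = 237.4 g (target 237.4 g)
  Na2O: 141.9·0.3083 + 279.7·0.5858 = 207.6 g (target 207.6 g)
  MgO: 294.1·0.9852 + 1191·0.3148 = 664.7 g (target 664.8 g)
  Li2O: 87.82·0.4031 = 35.40 g (target 35.40 g)
Consistency of the glass mass: total charge less LOI = 2000 g (per-oxide target masses sum to 2000 g; with the basis standing at 2000 g — deltas are rounding alone).
Batch total: Σ batch = 2301 g; loss to ignition Σ batch·LOI = 301.6 g; the yield ratio, glass ÷ batch: 86.89%.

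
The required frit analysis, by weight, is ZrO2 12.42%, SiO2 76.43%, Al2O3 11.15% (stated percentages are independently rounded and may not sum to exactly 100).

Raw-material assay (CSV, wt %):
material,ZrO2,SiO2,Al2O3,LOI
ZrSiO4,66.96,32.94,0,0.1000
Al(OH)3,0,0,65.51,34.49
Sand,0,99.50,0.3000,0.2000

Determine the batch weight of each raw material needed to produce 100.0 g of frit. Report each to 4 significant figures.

Batch per 100.0 g frit:
  ZrSiO4: 18.55 g
  Al(OH)3: 16.70 g
  Sand: 70.67 g
Total batch = 105.9 g; LOI loss = 5.920 g; yield = 94.41%

The whole derivation runs at exact precision at each step. Working values are printed (rounded to four significant digits) in the working; every reported result includes exactly one rounding; all derived quantities are recomputed from the weighed amounts for 100.0 g of glass at exact precision (three oxide percentages, glass mass, yield, LOI, totals) as they appear in either problem or answer.
Target masses of each oxide per 100.0 g frit:
  ZrO2: 12.42% × 100.0 = 12.42 g
  SiO2: 76.43% × 100.0 = 76.43 g
  Al2O3: 11.15% × 100.0 = 11.15 g
Mass-balance tally per oxide applying the batch weights above, versus the basis set out (sum by sum, the targets are met modulo rounding of the values):
  ZrO2: 18.55·0.6696 = 12.42 g (target 12.42 g)
  SiO2: 18.55·0.3294 + 70.67·0.9950 = 76.43 g (target 76.43 g)
  Al2O3: 16.70·0.6551 + 70.67·0.003000 = 11.15 g (target 11.15 g)
Glass-mass closure: the batch minus its LOI: 100.0 g (summing oxide targets gives 100.0 g; basis as stated: 100.0 g — deltas are rounding alone).
Whole-batch sum: Σ batch = 105.9 g; LOI removed, Σ of batch·LOI: 5.920 g; yield = glass ÷ total batch = 94.41%.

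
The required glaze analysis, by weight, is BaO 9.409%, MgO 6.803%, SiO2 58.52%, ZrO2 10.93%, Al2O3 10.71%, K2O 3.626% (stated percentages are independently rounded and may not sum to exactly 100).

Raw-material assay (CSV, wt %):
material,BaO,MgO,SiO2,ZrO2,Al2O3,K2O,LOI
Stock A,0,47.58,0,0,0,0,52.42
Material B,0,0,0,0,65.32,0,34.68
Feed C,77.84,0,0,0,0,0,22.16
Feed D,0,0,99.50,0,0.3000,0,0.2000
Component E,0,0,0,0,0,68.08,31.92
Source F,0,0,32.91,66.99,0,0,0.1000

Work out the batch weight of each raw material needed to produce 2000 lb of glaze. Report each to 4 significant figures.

Every computation keeps full float precision throughout. The intermediate values are displayed, rounded to four significant figures, within the worked lines. A single rounding produces each reported value — all derived quantities are recomputed in exact precision (LOI, six oxide percentages, the totals, net glass mass, yield) from the batch weights on 2000 lb of glass, exactly as shown in the problem or the answer.
The oxide mass targets at 2000 lb glaze:
  BaO: 9.409% × 2000 = 188.2 lb
  MgO: 6.803% × 2000 = 136.1 lb
  SiO2: 58.52% × 2000 = 1170 lb
  ZrO2: 10.93% × 2000 = 218.6 lb
  Al2O3: 10.71% × 2000 = 214.2 lb
  K2O: 3.626% × 2000 = 72.52 lb
Per-oxide balance check on the weights just shown, relative to the basis at hand (summed amounts equal target values once rounding is allowed for):
  BaO: 241.8·0.7784 = 188.2 lb (target 188.2 lb)
  MgO: 286.0·0.4758 = 136.1 lb (target 136.1 lb)
  SiO2: 1068·0.9950 + 326.3·0.3291 = 1170 lb (target 1170 lb)
  ZrO2: 326.3·0.6699 = 218.6 lb (target 218.6 lb)
  Al2O3: 323.0·0.6532 + 1068·0.003000 = 214.2 lb (target 214.2 lb)
  K2O: 106.5·0.6808 = 72.51 lb (target 72.52 lb)
Glass-mass bookkeeping: whole batch net of LOI = 2000 lb (summing oxide targets gives 2000 lb; basis as stated: 2000 lb — deltas are rounding alone).
Adding the batch up: Σ batch = 2352 lb; LOI loss = Σ batch·LOI = 352.0 lb; glass ÷ batch gives a yield of 85.03%.

Batch per 2000 lb glaze:
  Stock A: 286.0 lb
  Material B: 323.0 lb
  Feed C: 241.8 lb
  Feed D: 1068 lb
  Component E: 106.5 lb
  Source F: 326.3 lb
Total batch = 2352 lb; LOI loss = 352.0 lb; yield = 85.03%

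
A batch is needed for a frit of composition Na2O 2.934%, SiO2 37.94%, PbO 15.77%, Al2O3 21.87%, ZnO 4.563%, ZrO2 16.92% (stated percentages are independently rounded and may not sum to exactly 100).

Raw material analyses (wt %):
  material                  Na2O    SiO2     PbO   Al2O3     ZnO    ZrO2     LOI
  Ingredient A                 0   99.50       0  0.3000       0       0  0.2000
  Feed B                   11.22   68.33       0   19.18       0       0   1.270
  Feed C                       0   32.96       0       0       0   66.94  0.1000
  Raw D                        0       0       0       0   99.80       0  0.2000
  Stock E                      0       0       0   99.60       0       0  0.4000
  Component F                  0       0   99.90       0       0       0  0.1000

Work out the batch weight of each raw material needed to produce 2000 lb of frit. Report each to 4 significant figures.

Exact precision is carried in every operation. Mid-chain values appear with 4-significant-digit rounding alongside each step; every reported figure takes a single rounding; all derived quantities (ignition loss, the yield, totals, six oxide percentages, glass mass) are carried in exact precision starting from the weights per 2000 lb of glass, exactly as shown in question or answer.
Oxide mass targets, per 2000 lb frit:
  Na2O: 2.934% × 2000 = 58.68 lb
  SiO2: 37.94% × 2000 = 758.8 lb
  PbO: 15.77% × 2000 = 315.4 lb
  Al2O3: 21.87% × 2000 = 437.4 lb
  ZnO: 4.563% × 2000 = 91.26 lb
  ZrO2: 16.92% × 2000 = 338.4 lb
Mass-balance tally per oxide applying the batch weights above, relative to the basis at hand (sums match the target masses modulo rounding of the values):
  Na2O: 523.0·0.1122 = 58.68 lb (target 58.68 lb)
  SiO2: 236.0·0.9950 + 523.0·0.6833 + 505.5·0.3296 = 758.8 lb (target 758.8 lb)
  PbO: 315.7·0.9990 = 315.4 lb (target 315.4 lb)
  Al2O3: 236.0·0.003000 + 523.0·0.1918 + 337.7·0.9960 = 437.4 lb (target 437.4 lb)
  ZnO: 91.44·0.9980 = 91.26 lb (target 91.26 lb)
  ZrO2: 505.5·0.6694 = 338.4 lb (target 338.4 lb)
The glass-mass cross-check: total batch − LOI = 2000 lb (oxide target masses add up to 2000 lb; versus the stated basis of 2000 lb — rounding explains the deltas).
Summing the batch: Σ batch = 2009 lb; ignition loss, Σ(batch × LOI) = 9.469 lb; glass ÷ batch gives a yield of 99.53%.

Batch per 2000 lb frit:
  Ingredient A: 236.0 lb
  Feed B: 523.0 lb
  Feed C: 505.5 lb
  Raw D: 91.44 lb
  Stock E: 337.7 lb
  Component F: 315.7 lb
Total batch = 2009 lb; LOI loss = 9.469 lb; yield = 99.53%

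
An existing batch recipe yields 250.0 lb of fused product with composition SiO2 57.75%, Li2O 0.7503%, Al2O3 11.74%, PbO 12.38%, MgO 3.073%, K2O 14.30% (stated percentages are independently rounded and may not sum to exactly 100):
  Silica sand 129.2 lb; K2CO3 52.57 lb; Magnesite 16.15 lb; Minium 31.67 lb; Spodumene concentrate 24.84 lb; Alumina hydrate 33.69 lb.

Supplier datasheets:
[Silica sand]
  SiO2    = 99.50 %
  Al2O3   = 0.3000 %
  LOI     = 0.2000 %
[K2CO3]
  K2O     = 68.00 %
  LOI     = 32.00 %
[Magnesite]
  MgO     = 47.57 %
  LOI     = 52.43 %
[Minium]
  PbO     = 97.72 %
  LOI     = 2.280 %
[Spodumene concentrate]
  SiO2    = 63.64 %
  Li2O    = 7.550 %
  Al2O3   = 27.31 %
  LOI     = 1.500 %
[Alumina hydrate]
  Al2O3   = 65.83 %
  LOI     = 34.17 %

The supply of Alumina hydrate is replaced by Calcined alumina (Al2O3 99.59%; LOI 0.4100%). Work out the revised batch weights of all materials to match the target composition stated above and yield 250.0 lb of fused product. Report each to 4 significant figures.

Revised batch per 250.0 lb fused product:
  Silica sand: 129.2 lb
  K2CO3: 52.57 lb
  Magnesite: 16.15 lb
  Minium: 31.67 lb
  Spodumene concentrate: 24.84 lb
  Calcined alumina: 22.27 lb
Total batch = 276.7 lb; LOI loss = 26.73 lb

Each numeric step maintains full precision in every operation. Working values are displayed with 4-significant-digit rounding when written out. Exactly one rounding goes into each reported figure. All derived quantities, including the totals, the yield, glass mass, ignition loss, six oxide percentages, are carried starting from the weights on 250.0 lb of glass at exact precision, exactly as printed in problem or answer.
Target oxide masses per 250.0 lb fused product:
  SiO2: 57.75% × 250.0 = 144.4 lb
  Li2O: 0.7503% × 250.0 = 1.876 lb
  Al2O3: 11.74% × 250.0 = 29.35 lb
  PbO: 12.38% × 250.0 = 30.95 lb
  MgO: 3.073% × 250.0 = 7.682 lb
  K2O: 14.30% × 250.0 = 35.75 lb
Balance tally, oxide-wise, using the reported weights, per the basis as stated (oxide sums agree with the targets given rounding of the digits):
  SiO2: 129.2·0.9950 + 24.84·0.6364 = 144.4 lb (target 144.4 lb)
  Li2O: 24.84·0.07550 = 1.875 lb (target 1.876 lb)
  Al2O3: 129.2·0.003000 + 24.84·0.2731 + 22.27·0.9959 = 29.35 lb (target 29.35 lb)
  PbO: 31.67·0.9772 = 30.95 lb (target 30.95 lb)
  MgO: 16.15·0.4757 = 7.683 lb (target 7.682 lb)
  K2O: 52.57·0.6800 = 35.75 lb (target 35.75 lb)
Auditing the glass mass value: total charge less LOI = 250.0 lb (per-oxide target masses sum to 250.0 lb; with the basis standing at 250.0 lb — differing by rounding only).
Summing the batch: Σ batch = 276.7 lb; the LOI term Σ batch·LOI equals 26.73 lb; yield, glass over the total, = 90.34%.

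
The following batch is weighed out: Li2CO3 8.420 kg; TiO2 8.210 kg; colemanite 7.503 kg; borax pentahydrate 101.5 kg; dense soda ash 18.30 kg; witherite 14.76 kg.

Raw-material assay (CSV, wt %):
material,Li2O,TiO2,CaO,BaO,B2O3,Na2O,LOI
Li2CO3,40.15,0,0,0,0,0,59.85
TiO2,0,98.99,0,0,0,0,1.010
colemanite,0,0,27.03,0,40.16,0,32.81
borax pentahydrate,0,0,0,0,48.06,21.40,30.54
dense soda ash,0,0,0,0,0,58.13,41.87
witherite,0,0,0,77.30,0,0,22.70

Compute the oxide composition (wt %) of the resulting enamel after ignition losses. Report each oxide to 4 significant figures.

Values along the way appear rounded to 4 significant digits in the printout. All internal work carries exact precision in every operation; each reported figure sees exactly one rounding; derived quantities are rebuilt starting from the weights for 109.1 kg of glass in exact precision (the six compositions, LOI, net glass mass, yield, the totals) as set out in the problem or the answer.
Delivered oxide masses:
  Li2O: 8.420·0.4015 = 3.381 kg
  TiO2: 8.210·0.9899 = 8.127 kg
  CaO: 7.503·0.2703 = 2.028 kg
  BaO: 14.76·0.7730 = 11.41 kg
  B2O3: 7.503·0.4016 + 101.5·0.4806 = 51.79 kg
  Na2O: 101.5·0.2140 + 18.30·0.5813 = 32.36 kg
LOI: 8.420·0.5985 + 8.210·0.01010 + 7.503·0.3281 + 101.5·0.3054 + 18.30·0.4187 + 14.76·0.2270 = 49.59 kg
Net of LOI, the glass mass = 158.7 − 49.59 = 109.1 kg (equal to the oxide-mass sum)
each oxide over glass, ×100, is wt %

Glass mass = 109.1 kg (batch 158.7 − LOI 49.59).
Composition: Li2O 3.099%, TiO2 7.449%, CaO 1.859%, BaO 10.46%, B2O3 47.47%, Na2O 29.66%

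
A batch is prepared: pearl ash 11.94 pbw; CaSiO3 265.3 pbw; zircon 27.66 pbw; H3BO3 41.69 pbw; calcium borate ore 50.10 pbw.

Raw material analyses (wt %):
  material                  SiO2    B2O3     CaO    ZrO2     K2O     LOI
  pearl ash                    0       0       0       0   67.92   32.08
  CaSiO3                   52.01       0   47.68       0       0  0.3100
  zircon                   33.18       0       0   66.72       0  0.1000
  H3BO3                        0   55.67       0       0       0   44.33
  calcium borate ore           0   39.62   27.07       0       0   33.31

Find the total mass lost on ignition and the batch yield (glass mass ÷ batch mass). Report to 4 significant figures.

LOI loss = 39.85 pbw; glass = 356.8 pbw; yield = 89.95%

Rounding to 4 significant figures applies to each in-between result as shown — each numeric step carries full float precision at each step — every reported value receives exactly one rounding — derived quantities, including glass mass, the totals, LOI, yield, the five compositions, are recomputed from the batch weights at 356.8 pbw of glass at full precision, precisely as stated by either problem or answer.
Each material's LOI contribution:
  pearl ash: 11.94 × 0.3208 = 3.830 pbw
  CaSiO3: 265.3 × 0.003100 = 0.8224 pbw
  zircon: 27.66 × 0.001000 = 0.02766 pbw
  H3BO3: 41.69 × 0.4433 = 18.48 pbw
  calcium borate ore: 50.10 × 0.3331 = 16.69 pbw
Total LOI = 39.85 pbw
Glass = batch − LOI = 396.7 − 39.85 = 356.8 pbw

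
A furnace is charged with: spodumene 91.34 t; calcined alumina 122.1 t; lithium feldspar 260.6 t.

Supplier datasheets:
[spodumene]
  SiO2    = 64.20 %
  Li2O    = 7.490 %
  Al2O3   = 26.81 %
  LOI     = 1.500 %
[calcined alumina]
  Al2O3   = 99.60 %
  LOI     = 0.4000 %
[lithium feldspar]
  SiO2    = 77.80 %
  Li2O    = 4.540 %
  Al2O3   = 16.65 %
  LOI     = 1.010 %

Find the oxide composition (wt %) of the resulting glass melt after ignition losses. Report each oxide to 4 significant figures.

Glass mass = 469.5 t (batch 474.0 − LOI 4.491).
Composition: SiO2 55.67%, Li2O 3.977%, Al2O3 40.36%

The whole derivation keeps exact precision from start to finish; intermediates appear, rounded to 4 significant figures, across the worked steps. Each reported value carries a single rounding; the derived quantities (ignition loss, yield, glass mass, the three compositions, the totals) are computed at full float precision starting from the weights at 469.5 t of glass, exactly as printed in either problem or answer.
Oxide-by-oxide delivered mass:
  SiO2: 91.34·0.6420 + 260.6·0.7780 = 261.4 t
  Li2O: 91.34·0.07490 + 260.6·0.04540 = 18.67 t
  Al2O3: 91.34·0.2681 + 122.1·0.9960 + 260.6·0.1665 = 189.5 t
LOI: 91.34·0.01500 + 122.1·0.004000 + 260.6·0.01010 = 4.491 t
The glass mass, total less LOI, = 474.0 − 4.491 = 469.5 t (consistent with Σ oxide mass)
wt %: oxide over glass, times 100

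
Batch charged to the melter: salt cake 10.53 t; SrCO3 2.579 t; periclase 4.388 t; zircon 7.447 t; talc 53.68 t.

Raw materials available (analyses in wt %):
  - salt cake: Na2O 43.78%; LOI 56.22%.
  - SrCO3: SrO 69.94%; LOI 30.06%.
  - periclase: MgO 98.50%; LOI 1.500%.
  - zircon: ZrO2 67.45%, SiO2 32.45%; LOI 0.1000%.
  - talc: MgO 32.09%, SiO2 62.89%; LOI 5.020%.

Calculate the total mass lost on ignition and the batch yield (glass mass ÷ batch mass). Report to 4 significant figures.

Intermediates appear, with 4-significant-figure rounding, when written out; the whole derivation runs at exact precision at all times. Each reported result receives exactly one rounding. The derived quantities are recomputed from the weighed amounts per 69.16 t of glass in exact precision (glass mass, the totals, yield, five oxide percentages, LOI) as quoted within question or answer.
Per-material ignition loss:
  salt cake: 10.53 × 0.5622 = 5.920 t
  SrCO3: 2.579 × 0.3006 = 0.7752 t
  periclase: 4.388 × 0.01500 = 0.06582 t
  zircon: 7.447 × 0.001000 = 0.007447 t
  talc: 53.68 × 0.05020 = 2.695 t
Total LOI = 9.463 t
Glass = batch − LOI = 78.62 − 9.463 = 69.16 t

LOI loss = 9.463 t; glass = 69.16 t; yield = 87.96%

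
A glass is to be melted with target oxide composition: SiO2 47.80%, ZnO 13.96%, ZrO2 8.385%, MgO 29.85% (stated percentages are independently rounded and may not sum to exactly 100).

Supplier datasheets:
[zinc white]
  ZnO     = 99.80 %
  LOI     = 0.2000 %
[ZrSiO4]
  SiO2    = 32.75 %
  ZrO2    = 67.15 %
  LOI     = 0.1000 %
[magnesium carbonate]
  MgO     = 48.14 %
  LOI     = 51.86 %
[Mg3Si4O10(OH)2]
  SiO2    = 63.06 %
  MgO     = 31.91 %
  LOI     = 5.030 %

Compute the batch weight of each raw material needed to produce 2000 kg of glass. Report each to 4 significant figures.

Batch per 2000 kg glass:
  zinc white: 279.8 kg
  ZrSiO4: 249.7 kg
  magnesium carbonate: 321.2 kg
  Mg3Si4O10(OH)2: 1386 kg
Total batch = 2237 kg; LOI loss = 237.1 kg; yield = 89.40%

In-progress results are shown, rounded to four significant figures, between the steps. All internal work maintains exact precision at each step — exactly one rounding is applied to each reported value; all derived quantities are carried from the weighed amounts for 2000 kg of glass at full float precision (four oxide percentages, totals, yield, glass mass, LOI) as quoted within problem or answer.
Oxide mass targets, per 2000 kg glass:
  SiO2: 47.80% × 2000 = 956.0 kg
  ZnO: 13.96% × 2000 = 279.2 kg
  ZrO2: 8.385% × 2000 = 167.7 kg
  MgO: 29.85% × 2000 = 597.0 kg
Verifying the oxide balance from the weights as reported, versus the basis set out (sum by sum, the targets are met inside rounding margins):
  SiO2: 249.7·0.3275 + 1386·0.6306 = 955.8 kg (target 956.0 kg)
  ZnO: 279.8·0.9980 = 279.2 kg (target 279.2 kg)
  ZrO2: 249.7·0.6715 = 167.7 kg (target 167.7 kg)
  MgO: 321.2·0.4814 + 1386·0.3191 = 596.9 kg (target 597.0 kg)
Glass-mass sanity pass: batch total minus LOI = 2000 kg (the Σ of target masses is 2000 kg; the stated basis being 2000 kg — deltas are rounding alone).
Total batch = Σ batch = 2237 kg; Σ batch·LOI gives LOI loss = 237.1 kg; glass ÷ batch gives a yield of 89.40%.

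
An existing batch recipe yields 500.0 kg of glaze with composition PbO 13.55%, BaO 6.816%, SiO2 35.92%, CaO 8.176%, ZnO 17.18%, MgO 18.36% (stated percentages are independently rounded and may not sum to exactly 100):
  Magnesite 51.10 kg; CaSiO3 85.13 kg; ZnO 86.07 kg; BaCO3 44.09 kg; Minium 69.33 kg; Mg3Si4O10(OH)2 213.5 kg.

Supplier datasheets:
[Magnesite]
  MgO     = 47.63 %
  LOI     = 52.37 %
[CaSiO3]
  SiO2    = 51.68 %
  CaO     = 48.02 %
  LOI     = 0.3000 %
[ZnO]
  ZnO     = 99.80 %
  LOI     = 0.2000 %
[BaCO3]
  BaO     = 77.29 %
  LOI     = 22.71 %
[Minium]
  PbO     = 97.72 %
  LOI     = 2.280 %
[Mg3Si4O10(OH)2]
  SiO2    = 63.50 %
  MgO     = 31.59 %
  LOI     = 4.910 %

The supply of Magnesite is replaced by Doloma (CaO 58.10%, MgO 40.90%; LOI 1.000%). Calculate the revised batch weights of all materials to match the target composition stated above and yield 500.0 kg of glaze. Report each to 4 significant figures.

Revised batch per 500.0 kg glaze:
  Doloma: 33.80 kg
  CaSiO3: 44.23 kg
  ZnO: 86.07 kg
  BaCO3: 44.09 kg
  Minium: 69.33 kg
  Mg3Si4O10(OH)2: 246.8 kg
Total batch = 524.3 kg; LOI loss = 24.35 kg

Values along the way appear with 4-significant-digit rounding across the worked steps; all arithmetic runs at exact precision from start to finish — a single rounding finalizes every reported value. The derived quantities, which include LOI, totals, yield, six oxide percentages, glass mass, are recomputed in exact precision, precisely as stated by either problem or answer, from the weighed amounts at 500.0 kg of glass.
Target oxide masses per 500.0 kg glaze:
  PbO: 13.55% × 500.0 = 67.75 kg
  BaO: 6.816% × 500.0 = 34.08 kg
  SiO2: 35.92% × 500.0 = 179.6 kg
  CaO: 8.176% × 500.0 = 40.88 kg
  ZnO: 17.18% × 500.0 = 85.90 kg
  MgO: 18.36% × 500.0 = 91.80 kg
Checking each oxide sum on the weights just shown, against the basis in use (each sum matches its target mass modulo rounding of the values):
  PbO: 69.33·0.9772 = 67.75 kg (target 67.75 kg)
  BaO: 44.09·0.7729 = 34.08 kg (target 34.08 kg)
  SiO2: 44.23·0.5168 + 246.8·0.6350 = 179.6 kg (target 179.6 kg)
  CaO: 33.80·0.5810 + 44.23·0.4802 = 40.88 kg (target 40.88 kg)
  ZnO: 86.07·0.9980 = 85.90 kg (target 85.90 kg)
  MgO: 33.80·0.4090 + 246.8·0.3159 = 91.79 kg (target 91.80 kg)
The glass-mass cross-check: total charge less LOI = 500.0 kg (the Σ of target masses is 500.0 kg; with the basis standing at 500.0 kg — deltas are rounding alone).
Batch total: Σ batch = 524.3 kg; loss to ignition Σ batch·LOI = 24.35 kg; the yield ratio, glass ÷ batch: 95.36%.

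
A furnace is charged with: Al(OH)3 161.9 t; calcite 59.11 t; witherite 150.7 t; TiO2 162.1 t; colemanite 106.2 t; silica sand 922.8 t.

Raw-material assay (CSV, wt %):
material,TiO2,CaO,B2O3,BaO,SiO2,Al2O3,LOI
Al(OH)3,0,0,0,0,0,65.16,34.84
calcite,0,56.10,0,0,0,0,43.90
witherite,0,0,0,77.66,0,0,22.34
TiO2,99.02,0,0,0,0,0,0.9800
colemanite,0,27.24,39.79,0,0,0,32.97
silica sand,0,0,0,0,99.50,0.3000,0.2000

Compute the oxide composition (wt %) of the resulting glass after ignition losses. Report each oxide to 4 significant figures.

Values along the way appear, with 4-significant-figure rounding, at each printed step; each numeric step holds full float precision from start to finish. Exactly one rounding is applied to each reported figure; derived quantities are carried from the weighed amounts on 1408 t of glass at exact precision (the six compositions, net glass mass, the yield, totals, ignition loss), as they appear in the problem or the answer.
Per-oxide mass from batch:
  TiO2: 162.1·0.9902 = 160.5 t
  CaO: 59.11·0.5610 + 106.2·0.2724 = 62.09 t
  B2O3: 106.2·0.3979 = 42.26 t
  BaO: 150.7·0.7766 = 117.0 t
  SiO2: 922.8·0.9950 = 918.2 t
  Al2O3: 161.9·0.6516 + 922.8·0.003000 = 108.3 t
LOI: 161.9·0.3484 + 59.11·0.4390 + 150.7·0.2234 + 162.1·0.009800 + 106.2·0.3297 + 922.8·0.002000 = 154.5 t
Net of LOI, the glass mass = 1563 − 154.5 = 1408 t (consistent with Σ oxide mass)
wt % = oxide mass / glass mass × 100

Glass mass = 1408 t (batch 1563 − LOI 154.5).
Composition: TiO2 11.40%, CaO 4.409%, B2O3 3.000%, BaO 8.310%, SiO2 65.20%, Al2O3 7.687%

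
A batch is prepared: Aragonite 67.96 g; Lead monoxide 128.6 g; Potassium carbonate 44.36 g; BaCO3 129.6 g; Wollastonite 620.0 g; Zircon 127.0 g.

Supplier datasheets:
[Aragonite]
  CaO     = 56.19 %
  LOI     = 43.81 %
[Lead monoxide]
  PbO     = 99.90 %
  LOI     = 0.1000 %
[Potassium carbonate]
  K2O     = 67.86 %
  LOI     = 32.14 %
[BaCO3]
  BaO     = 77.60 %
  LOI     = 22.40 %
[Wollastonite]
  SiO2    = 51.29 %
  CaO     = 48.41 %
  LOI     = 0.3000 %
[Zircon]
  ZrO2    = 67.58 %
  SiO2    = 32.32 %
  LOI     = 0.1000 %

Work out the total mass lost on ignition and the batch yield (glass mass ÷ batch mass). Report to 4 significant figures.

LOI loss = 75.18 g; glass = 1042 g; yield = 93.27%

The working math carries full precision through every step — values along the way are printed rounded to 4 significant figures within the worked lines. Every reported figure takes exactly one rounding. The derived quantities are rebuilt starting from the weights for 1042 g of glass at exact precision (glass mass, the six compositions, LOI, yield, the totals), as set out in the question or the answer.
Loss on ignition, line by line:
  Aragonite: 67.96 × 0.4381 = 29.77 g
  Lead monoxide: 128.6 × 0.001000 = 0.1286 g
  Potassium carbonate: 44.36 × 0.3214 = 14.26 g
  BaCO3: 129.6 × 0.2240 = 29.03 g
  Wollastonite: 620.0 × 0.003000 = 1.860 g
  Zircon: 127.0 × 0.001000 = 0.1270 g
Total LOI = 75.18 g
Glass = batch − LOI = 1118 − 75.18 = 1042 g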